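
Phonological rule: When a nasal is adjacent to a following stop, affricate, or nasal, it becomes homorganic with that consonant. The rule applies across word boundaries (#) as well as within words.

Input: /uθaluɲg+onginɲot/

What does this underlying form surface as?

[uθaluŋg+oŋgiɲɲot]

/ɲ/ before /g/ (velar) → [ŋ]
/n/ before /g/ (velar) → [ŋ]
/n/ before /ɲ/ (palatal) → [ɲ]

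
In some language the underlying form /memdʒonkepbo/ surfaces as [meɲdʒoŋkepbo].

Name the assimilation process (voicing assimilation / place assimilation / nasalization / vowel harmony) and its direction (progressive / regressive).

place assimilation, regressive

/m/→[ɲ] /n/→[ŋ].
Each target copies a feature from the following segment, so the direction is regressive.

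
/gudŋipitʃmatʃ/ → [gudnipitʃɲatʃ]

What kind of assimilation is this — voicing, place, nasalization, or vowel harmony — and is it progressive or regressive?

place assimilation, progressive

/ŋ/→[n] /m/→[ɲ].
Each target copies a feature from the preceding segment, so the direction is progressive.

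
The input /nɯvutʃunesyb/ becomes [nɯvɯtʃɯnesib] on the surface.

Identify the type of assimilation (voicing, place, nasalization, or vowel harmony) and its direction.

/u/→[ɯ] /u/→[ɯ] /y/→[i].
Vowels agree with the first vowel, so the harmony is progressive.

vowel harmony, progressive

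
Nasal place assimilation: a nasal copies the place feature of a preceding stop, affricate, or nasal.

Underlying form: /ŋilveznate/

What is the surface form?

[ŋilveznate]

no segment meets the rule's conditions; no change.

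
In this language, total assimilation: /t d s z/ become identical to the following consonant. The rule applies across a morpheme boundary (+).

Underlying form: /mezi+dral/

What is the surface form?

[mezi+rral]

/d/ before /r/ → [r] (total assimilation)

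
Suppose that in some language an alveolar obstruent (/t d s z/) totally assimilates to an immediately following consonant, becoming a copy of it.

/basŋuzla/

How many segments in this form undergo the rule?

/s/ before /ŋ/ → [ŋ] (total assimilation)
/z/ before /l/ → [l] (total assimilation)
2 segments change.

2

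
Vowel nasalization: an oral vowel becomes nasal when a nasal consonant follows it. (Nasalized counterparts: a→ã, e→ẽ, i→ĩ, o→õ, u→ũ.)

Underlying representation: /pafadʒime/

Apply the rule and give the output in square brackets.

[pafadʒĩme]

/i/ before nasal /m/ → [ĩ]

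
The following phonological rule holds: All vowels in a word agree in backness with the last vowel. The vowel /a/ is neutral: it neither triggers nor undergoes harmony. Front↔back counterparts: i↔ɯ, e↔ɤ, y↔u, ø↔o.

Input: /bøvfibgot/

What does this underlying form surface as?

[bovfɯbgot]

/ø/ harmonizes with /o/ ([+back]) → [o]
/i/ harmonizes with /o/ ([+back]) → [ɯ]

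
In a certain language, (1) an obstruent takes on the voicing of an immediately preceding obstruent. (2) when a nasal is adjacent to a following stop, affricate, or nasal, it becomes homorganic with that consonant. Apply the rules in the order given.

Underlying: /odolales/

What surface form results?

Rule 1: no segment meets the rule's conditions; no change.
After rule 1: odolales
Rule 2: no segment meets the rule's conditions; no change.

[odolales]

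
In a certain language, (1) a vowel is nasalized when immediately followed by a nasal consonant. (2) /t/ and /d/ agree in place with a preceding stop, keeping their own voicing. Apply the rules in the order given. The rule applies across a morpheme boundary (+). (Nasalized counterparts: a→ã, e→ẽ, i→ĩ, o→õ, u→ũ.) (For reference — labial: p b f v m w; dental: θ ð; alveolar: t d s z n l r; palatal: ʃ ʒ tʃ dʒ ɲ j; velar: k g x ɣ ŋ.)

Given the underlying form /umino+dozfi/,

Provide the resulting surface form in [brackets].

Rule 1: /u/ before nasal /m/ → [ũ]
Rule 1: /i/ before nasal /n/ → [ĩ]
After rule 1: ũmĩno+dozfi
Rule 2: no segment meets the rule's conditions; no change.

[ũmĩno+dozfi]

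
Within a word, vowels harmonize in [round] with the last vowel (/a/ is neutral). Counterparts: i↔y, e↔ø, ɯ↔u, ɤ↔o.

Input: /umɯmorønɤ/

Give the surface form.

[ɯmɯmɤrenɤ]

/u/ harmonizes with /ɤ/ ([-round]) → [ɯ]
/o/ harmonizes with /ɤ/ ([-round]) → [ɤ]
/ø/ harmonizes with /ɤ/ ([-round]) → [e]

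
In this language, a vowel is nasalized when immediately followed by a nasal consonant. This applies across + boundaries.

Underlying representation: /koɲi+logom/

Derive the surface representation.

[kõɲi+logõm]

/o/ before nasal /ɲ/ → [õ]
/o/ before nasal /m/ → [õ]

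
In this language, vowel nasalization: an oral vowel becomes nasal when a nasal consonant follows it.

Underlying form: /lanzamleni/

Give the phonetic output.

[lãnzãmlẽni]

/a/ before nasal /n/ → [ã]
/a/ before nasal /m/ → [ã]
/e/ before nasal /n/ → [ẽ]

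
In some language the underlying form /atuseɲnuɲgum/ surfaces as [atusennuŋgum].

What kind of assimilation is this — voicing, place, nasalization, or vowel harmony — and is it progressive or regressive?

place assimilation, regressive

/ɲ/→[n] /ɲ/→[ŋ].
Each target copies a feature from the following segment, so the direction is regressive.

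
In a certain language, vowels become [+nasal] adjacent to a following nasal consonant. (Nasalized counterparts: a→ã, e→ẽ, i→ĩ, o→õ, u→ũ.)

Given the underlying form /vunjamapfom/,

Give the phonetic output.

/u/ before nasal /n/ → [ũ]
/a/ before nasal /m/ → [ã]
/o/ before nasal /m/ → [õ]

[vũnjãmapfõm]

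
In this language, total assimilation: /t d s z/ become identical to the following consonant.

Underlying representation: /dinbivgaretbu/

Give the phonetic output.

[dinbivgarebbu]

/t/ before /b/ → [b] (total assimilation)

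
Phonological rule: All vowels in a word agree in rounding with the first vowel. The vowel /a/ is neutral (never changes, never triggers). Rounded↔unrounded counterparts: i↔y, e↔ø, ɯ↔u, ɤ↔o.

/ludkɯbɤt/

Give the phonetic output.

/ɯ/ harmonizes with /u/ ([+round]) → [u]
/ɤ/ harmonizes with /u/ ([+round]) → [o]

[ludkubot]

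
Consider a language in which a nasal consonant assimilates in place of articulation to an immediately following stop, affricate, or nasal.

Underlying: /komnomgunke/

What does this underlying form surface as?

/m/ before /n/ (alveolar) → [n]
/m/ before /g/ (velar) → [ŋ]
/n/ before /k/ (velar) → [ŋ]

[konnoŋguŋke]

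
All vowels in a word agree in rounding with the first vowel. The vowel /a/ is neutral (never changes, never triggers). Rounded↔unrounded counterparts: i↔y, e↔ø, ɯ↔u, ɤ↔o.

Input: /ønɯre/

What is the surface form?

/ɯ/ harmonizes with /ø/ ([+round]) → [u]
/e/ harmonizes with /ø/ ([+round]) → [ø]

[ønurø]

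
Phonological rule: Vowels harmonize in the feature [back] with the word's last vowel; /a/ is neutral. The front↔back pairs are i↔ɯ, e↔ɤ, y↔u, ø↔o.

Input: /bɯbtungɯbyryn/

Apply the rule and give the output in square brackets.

[bibtyngibyryn]

/ɯ/ harmonizes with /y/ ([-back]) → [i]
/u/ harmonizes with /y/ ([-back]) → [y]
/ɯ/ harmonizes with /y/ ([-back]) → [i]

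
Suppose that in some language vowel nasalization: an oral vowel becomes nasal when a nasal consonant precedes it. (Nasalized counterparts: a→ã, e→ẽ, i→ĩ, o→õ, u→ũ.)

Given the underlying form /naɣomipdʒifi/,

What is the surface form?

/a/ after nasal /n/ → [ã]
/i/ after nasal /m/ → [ĩ]

[nãɣomĩpdʒifi]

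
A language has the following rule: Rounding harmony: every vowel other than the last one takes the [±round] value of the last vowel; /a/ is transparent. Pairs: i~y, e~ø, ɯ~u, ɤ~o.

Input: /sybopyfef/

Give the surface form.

/y/ harmonizes with /e/ ([-round]) → [i]
/o/ harmonizes with /e/ ([-round]) → [ɤ]
/y/ harmonizes with /e/ ([-round]) → [i]

[sibɤpifef]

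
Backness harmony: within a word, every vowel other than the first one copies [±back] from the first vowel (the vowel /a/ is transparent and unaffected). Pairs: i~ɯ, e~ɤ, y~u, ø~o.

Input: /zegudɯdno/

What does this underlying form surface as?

/u/ harmonizes with /e/ ([-back]) → [y]
/ɯ/ harmonizes with /e/ ([-back]) → [i]
/o/ harmonizes with /e/ ([-back]) → [ø]

[zegydidnø]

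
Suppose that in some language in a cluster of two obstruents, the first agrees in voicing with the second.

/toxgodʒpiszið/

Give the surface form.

[toɣgotʃpizzið]

/x/ before /g/ (voiced) → [ɣ]
/dʒ/ before /p/ (voiceless) → [tʃ]
/s/ before /z/ (voiced) → [z]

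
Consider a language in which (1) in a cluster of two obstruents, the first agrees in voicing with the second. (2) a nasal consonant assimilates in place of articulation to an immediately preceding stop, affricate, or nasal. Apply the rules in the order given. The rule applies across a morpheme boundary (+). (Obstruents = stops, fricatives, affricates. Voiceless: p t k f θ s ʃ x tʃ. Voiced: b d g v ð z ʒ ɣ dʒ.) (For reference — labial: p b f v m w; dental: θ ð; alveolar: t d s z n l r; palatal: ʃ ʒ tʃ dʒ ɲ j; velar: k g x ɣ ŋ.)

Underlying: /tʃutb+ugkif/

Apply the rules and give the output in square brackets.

Rule 1: /t/ before /b/ (voiced) → [d]
Rule 1: /g/ before /k/ (voiceless) → [k]
After rule 1: tʃudb+ukkif
Rule 2: no segment meets the rule's conditions; no change.

[tʃudb+ukkif]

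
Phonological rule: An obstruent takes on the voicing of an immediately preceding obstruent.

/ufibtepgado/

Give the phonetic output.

[ufibdepkado]

/t/ after /b/ (voiced) → [d]
/g/ after /p/ (voiceless) → [k]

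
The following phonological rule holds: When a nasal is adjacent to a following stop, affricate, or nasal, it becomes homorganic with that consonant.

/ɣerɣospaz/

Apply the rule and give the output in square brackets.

[ɣerɣospaz]

no segment meets the rule's conditions; no change.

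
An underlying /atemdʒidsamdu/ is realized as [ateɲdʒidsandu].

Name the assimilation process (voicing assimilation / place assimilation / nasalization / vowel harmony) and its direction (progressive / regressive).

/m/→[ɲ] /m/→[n].
Each target copies a feature from the following segment, so the direction is regressive.

place assimilation, regressive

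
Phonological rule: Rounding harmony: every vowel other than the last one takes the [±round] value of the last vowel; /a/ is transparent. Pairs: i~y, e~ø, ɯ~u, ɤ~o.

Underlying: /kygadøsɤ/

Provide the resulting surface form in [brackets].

/y/ harmonizes with /ɤ/ ([-round]) → [i]
/ø/ harmonizes with /ɤ/ ([-round]) → [e]

[kigadesɤ]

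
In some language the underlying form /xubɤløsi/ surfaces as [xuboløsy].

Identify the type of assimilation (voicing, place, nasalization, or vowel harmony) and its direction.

vowel harmony, progressive

/ɤ/→[o] /i/→[y].
Vowels agree with the first vowel, so the harmony is progressive.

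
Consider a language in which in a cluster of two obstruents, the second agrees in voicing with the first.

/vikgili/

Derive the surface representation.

/g/ after /k/ (voiceless) → [k]

[vikkili]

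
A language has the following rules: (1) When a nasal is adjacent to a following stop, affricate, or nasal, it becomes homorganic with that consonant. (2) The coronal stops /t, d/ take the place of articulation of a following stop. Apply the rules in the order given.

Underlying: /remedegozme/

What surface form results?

[remedegozme]

Rule 1: no segment meets the rule's conditions; no change.
After rule 1: remedegozme
Rule 2: no segment meets the rule's conditions; no change.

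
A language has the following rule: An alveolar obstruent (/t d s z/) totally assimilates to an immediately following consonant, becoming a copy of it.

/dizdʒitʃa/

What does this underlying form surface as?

[didʒdʒitʃa]

/z/ before /dʒ/ → [dʒ] (total assimilation)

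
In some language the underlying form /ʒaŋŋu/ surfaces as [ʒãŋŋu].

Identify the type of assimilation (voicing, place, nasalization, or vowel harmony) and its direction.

nasalization, regressive

/a/→[ã].
Each target copies a feature from the following segment, so the direction is regressive.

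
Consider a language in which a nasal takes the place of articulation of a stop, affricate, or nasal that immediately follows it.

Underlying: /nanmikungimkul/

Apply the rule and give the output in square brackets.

/n/ before /m/ (labial) → [m]
/n/ before /g/ (velar) → [ŋ]
/m/ before /k/ (velar) → [ŋ]

[nammikuŋgiŋkul]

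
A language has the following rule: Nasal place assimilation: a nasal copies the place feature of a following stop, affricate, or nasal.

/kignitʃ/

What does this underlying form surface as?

no segment meets the rule's conditions; no change.

[kignitʃ]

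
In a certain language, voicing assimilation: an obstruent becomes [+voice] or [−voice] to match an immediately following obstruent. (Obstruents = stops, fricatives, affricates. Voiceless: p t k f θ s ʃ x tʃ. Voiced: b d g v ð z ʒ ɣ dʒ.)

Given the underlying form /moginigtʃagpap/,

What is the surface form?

/g/ before /tʃ/ (voiceless) → [k]
/g/ before /p/ (voiceless) → [k]

[moginiktʃakpap]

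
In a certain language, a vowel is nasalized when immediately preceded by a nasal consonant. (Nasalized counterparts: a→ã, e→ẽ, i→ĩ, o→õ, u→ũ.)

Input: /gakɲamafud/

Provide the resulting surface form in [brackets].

/a/ after nasal /ɲ/ → [ã]
/a/ after nasal /m/ → [ã]

[gakɲãmãfud]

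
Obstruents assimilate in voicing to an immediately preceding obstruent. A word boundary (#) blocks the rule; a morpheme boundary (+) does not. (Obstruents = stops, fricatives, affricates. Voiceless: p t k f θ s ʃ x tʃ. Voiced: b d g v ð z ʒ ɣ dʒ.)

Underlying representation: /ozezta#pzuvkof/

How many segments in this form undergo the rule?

3

/t/ after /z/ (voiced) → [d]
/z/ after /p/ (voiceless) → [s]
/k/ after /v/ (voiced) → [g]
3 segments change.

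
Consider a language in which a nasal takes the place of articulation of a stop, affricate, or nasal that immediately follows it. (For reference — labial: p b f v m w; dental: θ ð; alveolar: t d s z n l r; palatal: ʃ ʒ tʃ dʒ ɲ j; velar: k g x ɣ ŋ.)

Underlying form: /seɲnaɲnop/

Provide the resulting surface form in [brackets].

[sennannop]

/ɲ/ before /n/ (alveolar) → [n]
/ɲ/ before /n/ (alveolar) → [n]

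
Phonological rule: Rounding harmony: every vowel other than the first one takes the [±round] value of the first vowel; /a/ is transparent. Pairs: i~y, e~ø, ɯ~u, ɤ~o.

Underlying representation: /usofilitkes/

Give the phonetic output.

/i/ harmonizes with /u/ ([+round]) → [y]
/i/ harmonizes with /u/ ([+round]) → [y]
/e/ harmonizes with /u/ ([+round]) → [ø]

[usofylytkøs]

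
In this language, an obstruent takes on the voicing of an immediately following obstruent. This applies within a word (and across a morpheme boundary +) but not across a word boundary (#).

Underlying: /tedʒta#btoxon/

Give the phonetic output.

/dʒ/ before /t/ (voiceless) → [tʃ]
/b/ before /t/ (voiceless) → [p]

[tetʃta#ptoxon]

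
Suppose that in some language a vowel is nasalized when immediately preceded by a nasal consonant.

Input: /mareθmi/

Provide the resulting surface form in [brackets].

/a/ after nasal /m/ → [ã]
/i/ after nasal /m/ → [ĩ]

[mãreθmĩ]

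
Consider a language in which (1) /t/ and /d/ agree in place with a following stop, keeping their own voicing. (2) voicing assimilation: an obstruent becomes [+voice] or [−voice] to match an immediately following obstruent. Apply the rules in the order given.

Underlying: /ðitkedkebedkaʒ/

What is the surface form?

[ðikkekkebekkaʒ]

Rule 1: /t/ before /k/ (velar) → [k]
Rule 1: /d/ before /k/ (velar) → [g]
Rule 1: /d/ before /k/ (velar) → [g]
After rule 1: ðikkegkebegkaʒ
Rule 2: /g/ before /k/ (voiceless) → [k]
Rule 2: /g/ before /k/ (voiceless) → [k]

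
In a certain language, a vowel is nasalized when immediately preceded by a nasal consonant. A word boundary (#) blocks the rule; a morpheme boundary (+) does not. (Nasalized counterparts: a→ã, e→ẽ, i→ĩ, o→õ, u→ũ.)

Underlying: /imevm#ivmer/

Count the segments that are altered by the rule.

2

/e/ after nasal /m/ → [ẽ]
/e/ after nasal /m/ → [ẽ]
2 segments change.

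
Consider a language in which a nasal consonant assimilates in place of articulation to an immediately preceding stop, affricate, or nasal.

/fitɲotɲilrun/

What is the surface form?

/ɲ/ after /t/ (alveolar) → [n]
/ɲ/ after /t/ (alveolar) → [n]

[fitnotnilrun]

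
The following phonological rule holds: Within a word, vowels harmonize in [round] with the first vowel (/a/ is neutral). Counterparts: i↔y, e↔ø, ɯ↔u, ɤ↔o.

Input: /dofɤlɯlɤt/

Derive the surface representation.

[dofolulot]

/ɤ/ harmonizes with /o/ ([+round]) → [o]
/ɯ/ harmonizes with /o/ ([+round]) → [u]
/ɤ/ harmonizes with /o/ ([+round]) → [o]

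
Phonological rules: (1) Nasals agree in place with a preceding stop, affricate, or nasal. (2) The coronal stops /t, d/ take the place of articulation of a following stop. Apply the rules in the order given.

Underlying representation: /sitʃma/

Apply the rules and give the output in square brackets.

Rule 1: /m/ after /tʃ/ (palatal) → [ɲ]
After rule 1: sitʃɲa
Rule 2: no segment meets the rule's conditions; no change.

[sitʃɲa]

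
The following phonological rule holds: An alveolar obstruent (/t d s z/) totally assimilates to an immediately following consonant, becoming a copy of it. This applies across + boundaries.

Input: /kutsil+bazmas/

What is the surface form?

/t/ before /s/ → [s] (total assimilation)
/z/ before /m/ → [m] (total assimilation)

[kussil+bammas]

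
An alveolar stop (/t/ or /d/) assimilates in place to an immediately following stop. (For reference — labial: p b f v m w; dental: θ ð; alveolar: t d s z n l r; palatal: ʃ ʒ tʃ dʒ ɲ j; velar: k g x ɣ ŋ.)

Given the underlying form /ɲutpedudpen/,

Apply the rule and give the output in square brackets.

/t/ before /p/ (labial) → [p]
/d/ before /p/ (labial) → [b]

[ɲuppedubpen]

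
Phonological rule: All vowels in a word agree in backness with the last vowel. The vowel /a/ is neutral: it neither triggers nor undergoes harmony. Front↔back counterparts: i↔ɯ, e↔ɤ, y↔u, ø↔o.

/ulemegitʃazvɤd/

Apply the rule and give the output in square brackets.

[ulɤmɤgɯtʃazvɤd]

/e/ harmonizes with /ɤ/ ([+back]) → [ɤ]
/e/ harmonizes with /ɤ/ ([+back]) → [ɤ]
/i/ harmonizes with /ɤ/ ([+back]) → [ɯ]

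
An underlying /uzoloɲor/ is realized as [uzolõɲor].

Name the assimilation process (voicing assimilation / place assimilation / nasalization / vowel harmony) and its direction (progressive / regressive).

nasalization, regressive

/o/→[õ].
Each target copies a feature from the following segment, so the direction is regressive.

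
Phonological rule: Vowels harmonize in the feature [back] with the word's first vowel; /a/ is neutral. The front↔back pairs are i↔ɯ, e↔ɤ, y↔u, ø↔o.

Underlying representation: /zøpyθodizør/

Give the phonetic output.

/o/ harmonizes with /ø/ ([-back]) → [ø]

[zøpyθødizør]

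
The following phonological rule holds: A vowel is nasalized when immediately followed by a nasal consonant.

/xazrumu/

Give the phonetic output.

/u/ before nasal /m/ → [ũ]

[xazrũmu]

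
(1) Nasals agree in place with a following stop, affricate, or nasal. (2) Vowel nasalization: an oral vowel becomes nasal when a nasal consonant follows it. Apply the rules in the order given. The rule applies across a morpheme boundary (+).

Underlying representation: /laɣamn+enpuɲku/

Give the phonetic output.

[laɣãnn+ẽmpũŋku]

Rule 1: /m/ before /n/ (alveolar) → [n]
Rule 1: /n/ before /p/ (labial) → [m]
Rule 1: /ɲ/ before /k/ (velar) → [ŋ]
After rule 1: laɣann+empuŋku
Rule 2: /a/ before nasal /n/ → [ã]
Rule 2: /e/ before nasal /m/ → [ẽ]
Rule 2: /u/ before nasal /ŋ/ → [ũ]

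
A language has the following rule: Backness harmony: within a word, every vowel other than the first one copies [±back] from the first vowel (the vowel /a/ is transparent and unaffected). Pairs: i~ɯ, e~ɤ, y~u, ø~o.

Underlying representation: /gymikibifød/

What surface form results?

no segment meets the rule's conditions; no change.

[gymikibifød]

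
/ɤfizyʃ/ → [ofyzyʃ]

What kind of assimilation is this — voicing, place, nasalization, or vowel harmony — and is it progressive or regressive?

vowel harmony, regressive

/ɤ/→[o] /i/→[y].
Vowels agree with the last vowel, so the harmony is regressive.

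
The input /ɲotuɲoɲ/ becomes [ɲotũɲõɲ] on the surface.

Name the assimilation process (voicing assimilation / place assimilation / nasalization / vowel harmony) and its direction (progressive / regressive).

nasalization, regressive

/u/→[ũ] /o/→[õ].
Each target copies a feature from the following segment, so the direction is regressive.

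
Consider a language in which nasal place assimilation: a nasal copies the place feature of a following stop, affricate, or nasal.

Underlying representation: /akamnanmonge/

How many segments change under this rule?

3

/m/ before /n/ (alveolar) → [n]
/n/ before /m/ (labial) → [m]
/n/ before /g/ (velar) → [ŋ]
3 segments change.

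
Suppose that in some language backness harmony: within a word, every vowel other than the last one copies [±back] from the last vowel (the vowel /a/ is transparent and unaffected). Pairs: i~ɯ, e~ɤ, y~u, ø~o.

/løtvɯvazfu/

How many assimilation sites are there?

/ø/ harmonizes with /u/ ([+back]) → [o]
1 segment changes.

1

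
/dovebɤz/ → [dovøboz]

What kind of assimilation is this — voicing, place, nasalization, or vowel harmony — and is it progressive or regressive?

vowel harmony, progressive

/e/→[ø] /ɤ/→[o].
Vowels agree with the first vowel, so the harmony is progressive.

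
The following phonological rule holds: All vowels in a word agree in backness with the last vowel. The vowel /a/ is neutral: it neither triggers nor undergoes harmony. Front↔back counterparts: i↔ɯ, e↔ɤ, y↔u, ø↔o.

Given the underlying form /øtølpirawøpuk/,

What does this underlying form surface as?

/ø/ harmonizes with /u/ ([+back]) → [o]
/ø/ harmonizes with /u/ ([+back]) → [o]
/i/ harmonizes with /u/ ([+back]) → [ɯ]
/ø/ harmonizes with /u/ ([+back]) → [o]

[otolpɯrawopuk]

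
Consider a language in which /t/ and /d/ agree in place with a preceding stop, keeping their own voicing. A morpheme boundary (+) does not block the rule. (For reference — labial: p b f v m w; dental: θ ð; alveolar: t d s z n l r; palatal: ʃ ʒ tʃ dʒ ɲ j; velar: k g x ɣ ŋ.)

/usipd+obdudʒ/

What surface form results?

[usipb+obbudʒ]

/d/ after /p/ (labial) → [b]
/d/ after /b/ (labial) → [b]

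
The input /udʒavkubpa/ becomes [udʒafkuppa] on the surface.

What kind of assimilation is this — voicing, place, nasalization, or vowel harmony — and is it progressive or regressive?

/v/→[f] /b/→[p].
Each target copies a feature from the following segment, so the direction is regressive.

voicing assimilation, regressive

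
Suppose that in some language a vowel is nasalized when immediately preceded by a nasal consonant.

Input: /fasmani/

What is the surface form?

/a/ after nasal /m/ → [ã]
/i/ after nasal /n/ → [ĩ]

[fasmãnĩ]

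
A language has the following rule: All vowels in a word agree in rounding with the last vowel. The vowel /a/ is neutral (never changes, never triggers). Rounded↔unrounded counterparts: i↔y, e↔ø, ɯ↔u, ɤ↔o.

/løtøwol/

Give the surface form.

no segment meets the rule's conditions; no change.

[løtøwol]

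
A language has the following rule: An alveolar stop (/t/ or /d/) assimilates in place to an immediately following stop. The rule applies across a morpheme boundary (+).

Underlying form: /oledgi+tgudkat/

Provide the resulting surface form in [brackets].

[oleggi+kgugkat]

/d/ before /g/ (velar) → [g]
/t/ before /g/ (velar) → [k]
/d/ before /k/ (velar) → [g]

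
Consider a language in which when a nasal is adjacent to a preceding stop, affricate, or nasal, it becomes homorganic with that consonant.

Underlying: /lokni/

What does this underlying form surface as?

[lokŋi]

/n/ after /k/ (velar) → [ŋ]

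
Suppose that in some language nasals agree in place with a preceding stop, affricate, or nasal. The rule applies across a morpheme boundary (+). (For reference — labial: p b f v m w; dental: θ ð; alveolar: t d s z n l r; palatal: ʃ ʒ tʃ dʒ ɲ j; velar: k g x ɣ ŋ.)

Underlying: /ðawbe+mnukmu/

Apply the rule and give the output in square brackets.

[ðawbe+mmukŋu]

/n/ after /m/ (labial) → [m]
/m/ after /k/ (velar) → [ŋ]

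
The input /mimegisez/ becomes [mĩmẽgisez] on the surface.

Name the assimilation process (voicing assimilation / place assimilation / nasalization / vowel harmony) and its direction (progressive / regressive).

nasalization, progressive

/i/→[ĩ] /e/→[ẽ].
Each target copies a feature from the preceding segment, so the direction is progressive.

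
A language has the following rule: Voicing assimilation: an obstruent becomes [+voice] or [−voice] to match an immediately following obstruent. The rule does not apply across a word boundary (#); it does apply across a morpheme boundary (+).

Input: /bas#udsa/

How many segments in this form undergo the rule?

/d/ before /s/ (voiceless) → [t]
1 segment changes.

1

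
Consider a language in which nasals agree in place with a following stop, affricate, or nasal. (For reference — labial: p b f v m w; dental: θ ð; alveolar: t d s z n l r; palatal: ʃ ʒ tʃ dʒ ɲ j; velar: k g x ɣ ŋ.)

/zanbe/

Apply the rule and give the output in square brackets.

/n/ before /b/ (labial) → [m]

[zambe]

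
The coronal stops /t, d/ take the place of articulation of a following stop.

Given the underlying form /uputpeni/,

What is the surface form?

[upuppeni]

/t/ before /p/ (labial) → [p]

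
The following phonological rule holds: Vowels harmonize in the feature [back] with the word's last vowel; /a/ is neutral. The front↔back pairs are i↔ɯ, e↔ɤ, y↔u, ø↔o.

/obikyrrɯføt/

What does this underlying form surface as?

[øbikyrriføt]

/o/ harmonizes with /ø/ ([-back]) → [ø]
/ɯ/ harmonizes with /ø/ ([-back]) → [i]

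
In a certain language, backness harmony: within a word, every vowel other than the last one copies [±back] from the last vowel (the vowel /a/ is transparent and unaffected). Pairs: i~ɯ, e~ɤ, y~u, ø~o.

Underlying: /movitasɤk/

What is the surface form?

[movɯtasɤk]

/i/ harmonizes with /ɤ/ ([+back]) → [ɯ]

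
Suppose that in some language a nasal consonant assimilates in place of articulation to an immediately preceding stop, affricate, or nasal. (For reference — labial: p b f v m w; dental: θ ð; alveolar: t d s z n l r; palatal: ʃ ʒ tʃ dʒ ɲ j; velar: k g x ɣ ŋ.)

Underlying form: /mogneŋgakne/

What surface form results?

/n/ after /g/ (velar) → [ŋ]
/n/ after /k/ (velar) → [ŋ]

[mogŋeŋgakŋe]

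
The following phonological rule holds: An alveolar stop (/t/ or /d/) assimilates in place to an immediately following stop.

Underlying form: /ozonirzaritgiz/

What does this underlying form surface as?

[ozonirzarikgiz]

/t/ before /g/ (velar) → [k]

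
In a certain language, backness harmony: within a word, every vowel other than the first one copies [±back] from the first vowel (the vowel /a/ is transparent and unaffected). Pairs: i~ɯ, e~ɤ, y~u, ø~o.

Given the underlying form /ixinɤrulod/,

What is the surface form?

/ɤ/ harmonizes with /i/ ([-back]) → [e]
/u/ harmonizes with /i/ ([-back]) → [y]
/o/ harmonizes with /i/ ([-back]) → [ø]

[ixinerylød]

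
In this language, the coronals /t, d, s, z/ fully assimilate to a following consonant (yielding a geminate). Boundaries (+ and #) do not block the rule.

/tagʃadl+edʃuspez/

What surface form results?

[tagʃall+eʃʃuppez]

/d/ before /l/ → [l] (total assimilation)
/d/ before /ʃ/ → [ʃ] (total assimilation)
/s/ before /p/ → [p] (total assimilation)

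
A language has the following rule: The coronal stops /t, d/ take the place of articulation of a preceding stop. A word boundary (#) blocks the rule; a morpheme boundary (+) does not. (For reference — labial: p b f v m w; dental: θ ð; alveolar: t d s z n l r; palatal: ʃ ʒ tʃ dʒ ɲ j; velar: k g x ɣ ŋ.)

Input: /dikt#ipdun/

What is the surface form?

[dikk#ipbun]

/t/ after /k/ (velar) → [k]
/d/ after /p/ (labial) → [b]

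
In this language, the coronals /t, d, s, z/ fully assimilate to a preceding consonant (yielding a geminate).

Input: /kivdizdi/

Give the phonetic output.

[kivvizzi]

/d/ after /v/ → [v] (total assimilation)
/d/ after /z/ → [z] (total assimilation)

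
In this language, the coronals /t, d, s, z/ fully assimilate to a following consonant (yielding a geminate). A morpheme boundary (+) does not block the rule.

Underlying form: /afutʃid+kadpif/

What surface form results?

/d/ before /k/ → [k] (total assimilation)
/d/ before /p/ → [p] (total assimilation)

[afutʃik+kappif]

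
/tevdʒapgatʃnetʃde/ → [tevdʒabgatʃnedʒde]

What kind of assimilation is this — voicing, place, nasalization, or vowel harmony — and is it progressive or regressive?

voicing assimilation, regressive

/p/→[b] /tʃ/→[dʒ].
Each target copies a feature from the following segment, so the direction is regressive.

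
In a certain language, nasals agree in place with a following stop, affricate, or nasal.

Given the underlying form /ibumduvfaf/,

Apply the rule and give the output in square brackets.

/m/ before /d/ (alveolar) → [n]

[ibunduvfaf]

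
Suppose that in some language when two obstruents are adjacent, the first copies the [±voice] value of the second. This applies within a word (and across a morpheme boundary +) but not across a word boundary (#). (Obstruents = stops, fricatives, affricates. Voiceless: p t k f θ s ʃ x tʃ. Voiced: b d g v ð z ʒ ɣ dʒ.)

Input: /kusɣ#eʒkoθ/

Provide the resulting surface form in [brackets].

[kuzɣ#eʃkoθ]

/s/ before /ɣ/ (voiced) → [z]
/ʒ/ before /k/ (voiceless) → [ʃ]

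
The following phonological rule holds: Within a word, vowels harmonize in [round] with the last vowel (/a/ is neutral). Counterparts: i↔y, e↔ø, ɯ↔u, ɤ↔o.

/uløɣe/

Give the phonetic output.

/u/ harmonizes with /e/ ([-round]) → [ɯ]
/ø/ harmonizes with /e/ ([-round]) → [e]

[ɯleɣe]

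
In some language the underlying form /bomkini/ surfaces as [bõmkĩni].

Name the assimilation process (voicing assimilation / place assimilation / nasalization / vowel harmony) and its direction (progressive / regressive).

nasalization, regressive

/o/→[õ] /i/→[ĩ].
Each target copies a feature from the following segment, so the direction is regressive.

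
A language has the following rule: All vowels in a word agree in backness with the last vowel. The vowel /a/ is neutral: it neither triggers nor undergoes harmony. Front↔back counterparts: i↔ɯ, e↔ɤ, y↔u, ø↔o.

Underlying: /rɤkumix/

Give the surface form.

[rekymix]

/ɤ/ harmonizes with /i/ ([-back]) → [e]
/u/ harmonizes with /i/ ([-back]) → [y]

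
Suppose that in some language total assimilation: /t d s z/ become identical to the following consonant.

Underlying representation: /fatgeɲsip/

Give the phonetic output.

[faggeɲsip]

/t/ before /g/ → [g] (total assimilation)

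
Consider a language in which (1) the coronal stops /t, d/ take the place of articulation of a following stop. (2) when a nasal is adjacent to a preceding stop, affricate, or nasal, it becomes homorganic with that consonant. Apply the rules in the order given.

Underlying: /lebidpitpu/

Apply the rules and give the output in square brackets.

[lebibpippu]

Rule 1: /d/ before /p/ (labial) → [b]
Rule 1: /t/ before /p/ (labial) → [p]
After rule 1: lebibpippu
Rule 2: no segment meets the rule's conditions; no change.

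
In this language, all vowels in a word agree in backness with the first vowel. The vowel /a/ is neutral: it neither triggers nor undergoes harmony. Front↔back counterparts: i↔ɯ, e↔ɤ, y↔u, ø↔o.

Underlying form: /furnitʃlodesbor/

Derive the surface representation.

[furnɯtʃlodɤsbor]

/i/ harmonizes with /u/ ([+back]) → [ɯ]
/e/ harmonizes with /u/ ([+back]) → [ɤ]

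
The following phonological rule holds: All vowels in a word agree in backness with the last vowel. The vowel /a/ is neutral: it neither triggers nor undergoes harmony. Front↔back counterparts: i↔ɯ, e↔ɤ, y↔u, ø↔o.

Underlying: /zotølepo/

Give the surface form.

/ø/ harmonizes with /o/ ([+back]) → [o]
/e/ harmonizes with /o/ ([+back]) → [ɤ]

[zotolɤpo]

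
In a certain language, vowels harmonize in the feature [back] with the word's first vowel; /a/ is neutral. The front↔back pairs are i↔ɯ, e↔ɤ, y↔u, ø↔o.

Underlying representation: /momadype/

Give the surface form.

/y/ harmonizes with /o/ ([+back]) → [u]
/e/ harmonizes with /o/ ([+back]) → [ɤ]

[momadupɤ]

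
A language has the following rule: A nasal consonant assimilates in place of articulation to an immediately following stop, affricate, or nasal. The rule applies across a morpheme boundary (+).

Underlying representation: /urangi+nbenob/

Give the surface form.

/n/ before /g/ (velar) → [ŋ]
/n/ before /b/ (labial) → [m]

[uraŋgi+mbenob]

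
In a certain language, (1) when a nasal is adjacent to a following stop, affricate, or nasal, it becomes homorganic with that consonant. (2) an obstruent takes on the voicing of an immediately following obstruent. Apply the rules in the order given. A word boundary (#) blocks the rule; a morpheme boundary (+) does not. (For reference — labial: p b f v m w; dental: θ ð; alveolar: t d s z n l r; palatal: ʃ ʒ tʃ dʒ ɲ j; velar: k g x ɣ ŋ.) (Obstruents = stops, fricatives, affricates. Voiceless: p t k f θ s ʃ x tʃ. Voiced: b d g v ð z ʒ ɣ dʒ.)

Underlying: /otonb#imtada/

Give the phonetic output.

[otomb#intada]

Rule 1: /n/ before /b/ (labial) → [m]
Rule 1: /m/ before /t/ (alveolar) → [n]
After rule 1: otomb#intada
Rule 2: no segment meets the rule's conditions; no change.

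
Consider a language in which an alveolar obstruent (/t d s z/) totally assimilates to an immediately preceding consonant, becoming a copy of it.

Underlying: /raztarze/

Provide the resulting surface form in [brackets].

[razzarre]

/t/ after /z/ → [z] (total assimilation)
/z/ after /r/ → [r] (total assimilation)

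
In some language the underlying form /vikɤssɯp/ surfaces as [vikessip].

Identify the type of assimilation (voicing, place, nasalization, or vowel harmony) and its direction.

/ɤ/→[e] /ɯ/→[i].
Vowels agree with the first vowel, so the harmony is progressive.

vowel harmony, progressive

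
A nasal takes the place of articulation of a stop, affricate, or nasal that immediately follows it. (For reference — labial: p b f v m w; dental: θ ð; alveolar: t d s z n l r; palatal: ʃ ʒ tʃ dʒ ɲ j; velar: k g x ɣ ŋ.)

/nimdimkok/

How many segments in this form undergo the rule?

/m/ before /d/ (alveolar) → [n]
/m/ before /k/ (velar) → [ŋ]
2 segments change.

2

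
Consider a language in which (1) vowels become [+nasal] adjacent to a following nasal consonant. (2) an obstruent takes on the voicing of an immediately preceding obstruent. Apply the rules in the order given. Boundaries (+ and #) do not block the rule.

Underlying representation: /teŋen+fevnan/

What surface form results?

[tẽŋẽn+fevnãn]

Rule 1: /e/ before nasal /ŋ/ → [ẽ]
Rule 1: /e/ before nasal /n/ → [ẽ]
Rule 1: /a/ before nasal /n/ → [ã]
After rule 1: tẽŋẽn+fevnãn
Rule 2: no segment meets the rule's conditions; no change.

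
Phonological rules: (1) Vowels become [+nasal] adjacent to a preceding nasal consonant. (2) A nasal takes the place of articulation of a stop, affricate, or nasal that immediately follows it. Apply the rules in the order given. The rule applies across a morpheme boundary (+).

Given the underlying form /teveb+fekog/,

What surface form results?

[teveb+fekog]

Rule 1: no segment meets the rule's conditions; no change.
After rule 1: teveb+fekog
Rule 2: no segment meets the rule's conditions; no change.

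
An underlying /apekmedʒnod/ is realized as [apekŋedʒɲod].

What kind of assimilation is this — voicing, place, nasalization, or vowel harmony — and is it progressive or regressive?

place assimilation, progressive

/m/→[ŋ] /n/→[ɲ].
Each target copies a feature from the preceding segment, so the direction is progressive.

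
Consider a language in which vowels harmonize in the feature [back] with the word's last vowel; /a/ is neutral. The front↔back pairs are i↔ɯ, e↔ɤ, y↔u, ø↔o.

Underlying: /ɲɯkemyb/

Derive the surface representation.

[ɲikemyb]

/ɯ/ harmonizes with /y/ ([-back]) → [i]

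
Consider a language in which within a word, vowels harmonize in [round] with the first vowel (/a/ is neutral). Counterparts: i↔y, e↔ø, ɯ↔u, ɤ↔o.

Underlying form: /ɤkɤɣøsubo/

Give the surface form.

[ɤkɤɣesɯbɤ]

/ø/ harmonizes with /ɤ/ ([-round]) → [e]
/u/ harmonizes with /ɤ/ ([-round]) → [ɯ]
/o/ harmonizes with /ɤ/ ([-round]) → [ɤ]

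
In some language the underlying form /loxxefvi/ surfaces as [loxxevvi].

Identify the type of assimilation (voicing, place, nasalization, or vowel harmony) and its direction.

voicing assimilation, regressive

/f/→[v].
Each target copies a feature from the following segment, so the direction is regressive.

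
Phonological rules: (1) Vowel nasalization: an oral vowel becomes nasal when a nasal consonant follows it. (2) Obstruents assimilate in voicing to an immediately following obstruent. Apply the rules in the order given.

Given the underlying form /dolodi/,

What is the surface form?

Rule 1: no segment meets the rule's conditions; no change.
After rule 1: dolodi
Rule 2: no segment meets the rule's conditions; no change.

[dolodi]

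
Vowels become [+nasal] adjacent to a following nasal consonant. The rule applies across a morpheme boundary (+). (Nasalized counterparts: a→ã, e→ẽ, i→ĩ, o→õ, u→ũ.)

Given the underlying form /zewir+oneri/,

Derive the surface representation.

/o/ before nasal /n/ → [õ]

[zewir+õneri]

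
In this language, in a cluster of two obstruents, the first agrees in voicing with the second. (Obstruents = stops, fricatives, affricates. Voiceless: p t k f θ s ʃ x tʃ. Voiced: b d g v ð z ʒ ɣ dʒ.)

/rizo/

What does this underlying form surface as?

no segment meets the rule's conditions; no change.

[rizo]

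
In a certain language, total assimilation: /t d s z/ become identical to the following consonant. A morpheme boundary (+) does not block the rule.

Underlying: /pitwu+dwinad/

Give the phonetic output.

[piwwu+wwinad]

/t/ before /w/ → [w] (total assimilation)
/d/ before /w/ → [w] (total assimilation)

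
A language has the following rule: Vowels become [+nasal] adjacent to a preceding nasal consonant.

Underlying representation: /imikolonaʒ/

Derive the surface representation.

[imĩkolonãʒ]

/i/ after nasal /m/ → [ĩ]
/a/ after nasal /n/ → [ã]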